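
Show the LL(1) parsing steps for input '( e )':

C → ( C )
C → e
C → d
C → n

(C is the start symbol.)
LL(1) parsing maintains a stack (initially the start symbol over $) and the input. At each step: if the stack top is a terminal, match it against the current input token; if it is a non-terminal N, replace it with the RHS of M[N, lookahead] (the unique production whose predict set contains the lookahead).

Stack is shown with the top on the left.

Stack    Input    Action
------------------------
C $      ( e ) $  output C → ( C )
( C ) $  ( e ) $  match '('
C ) $    e ) $    output C → e
e ) $    e ) $    match 'e'
) $      ) $      match ')'
$        $        accept

The string is accepted.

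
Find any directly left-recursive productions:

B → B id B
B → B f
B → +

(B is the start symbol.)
B → B id B: LEFT RECURSIVE (starts with B)
B → B f: LEFT RECURSIVE (starts with B)
B → +: starts with '+'

The grammar has direct left recursion on: B.

Answer: Yes, B is left-recursive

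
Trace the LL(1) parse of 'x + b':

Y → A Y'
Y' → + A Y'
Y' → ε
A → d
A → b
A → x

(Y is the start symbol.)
LL(1) parsing maintains a stack (initially the start symbol over $) and the input. At each step: if the stack top is a terminal, match it against the current input token; if it is a non-terminal N, replace it with the RHS of M[N, lookahead] (the unique production whose predict set contains the lookahead).

Stack is shown with the top on the left.

Stack     Input    Action
-------------------------
Y $       x + b $  output Y → A Y'
A Y' $    x + b $  output A → x
x Y' $    x + b $  match 'x'
Y' $      + b $    output Y' → + A Y'
+ A Y' $  + b $    match '+'
A Y' $    b $      output A → b
b Y' $    b $      match 'b'
Y' $      $        output Y' → ε
$         $        accept

The string is accepted.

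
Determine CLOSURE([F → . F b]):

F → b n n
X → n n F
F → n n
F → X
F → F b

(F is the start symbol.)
{ [F → . F b], [F → . X], [F → . b n n], [F → . n n], [X → . n n F] }

To compute CLOSURE, for each item [A → α.Bβ] where B is a non-terminal, add [B → .γ] for all productions B → γ; repeat for the newly added items until nothing changes.

Start with: [F → . F b]
  [F → . F b] has the dot before F: add [F → . b n n], [F → . n n], [F → . X]
  [F → . X] has the dot before X: add [X → . n n F]
No further items can be added.

CLOSURE = { [F → . F b], [F → . X], [F → . b n n], [F → . n n], [X → . n n F] }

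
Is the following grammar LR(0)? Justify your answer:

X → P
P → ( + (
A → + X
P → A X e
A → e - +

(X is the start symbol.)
Yes, the grammar is LR(0)

Augment with X' → X and build the canonical LR(0) collection (I0 = CLOSURE({[X' → . X]}), then GOTO on every symbol after a dot until no new states appear). It has 14 states:
  I0: { [A → . + X], [A → . e - +], [P → . ( + (], [P → . A X e], [X → . P], [X' → . X] }  — shift
  I1: { [P → ( . + (] }  — shift
  I2: { [A → + . X], [A → . + X], [A → . e - +], [P → . ( + (], [P → . A X e], [X → . P] }  — shift
  I3: { [A → . + X], [A → . e - +], [P → . ( + (], [P → . A X e], [P → A . X e], [X → . P] }  — shift
  I4: { [X → P .] }  — reduce
  I5: { [X' → X .] }  — accept
  I6: { [A → e . - +] }  — shift
  I7: { [A → e - . +] }  — shift
  I8: { [A → e - + .] }  — reduce
  I9: { [P → A X . e] }  — shift
  I10: { [P → A X e .] }  — reduce
  I11: { [A → + X .] }  — reduce
  I12: { [P → ( + . (] }  — shift
  I13: { [P → ( + ( .] }  — reduce

Every state is either a pure shift/goto state or contains exactly one complete item and nothing to shift — no conflicts. The grammar is LR(0).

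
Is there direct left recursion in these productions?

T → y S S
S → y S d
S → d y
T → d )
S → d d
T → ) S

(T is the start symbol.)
Direct left recursion occurs when N → N α for some non-terminal N (the right-hand side begins with the left-hand side itself).

T → y S S: starts with y
S → y S d: starts with y
S → d y: starts with d
T → d ): starts with d
S → d d: starts with d
T → ) S: starts with ')'

No direct left recursion found.

Answer: No direct left recursion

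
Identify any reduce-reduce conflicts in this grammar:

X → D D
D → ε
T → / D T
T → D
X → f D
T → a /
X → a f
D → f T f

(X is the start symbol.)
Augment with X' → X and build the canonical LR(0) collection (I0 = CLOSURE({[X' → . X]}), then GOTO on every symbol after a dot until no new states appear). It has 17 states:
  I0: { [D → . f T f], [D → .], [X → . D D], [X → . a f], [X → . f D], [X' → . X] }  — shift, reduce
  I1: { [D → . f T f], [D → .], [X → D . D] }  — shift, reduce
  I2: { [X' → X .] }  — accept
  I3: { [X → a . f] }  — shift
  I4: { [D → . f T f], [D → .], [D → f . T f], [T → . / D T], [T → . D], [T → . a /], [X → f . D] }  — shift, reduce
  I5: { [D → . f T f], [D → .], [T → / . D T] }  — shift, reduce
  I6: { [T → D .], [X → f D .] }  — 2 reduces
  I7: { [D → f T . f] }  — shift
  I8: { [T → a . /] }  — shift
  I9: { [D → . f T f], [D → .], [D → f . T f], [T → . / D T], [T → . D], [T → . a /] }  — shift, reduce
  I10: { [T → D .] }  — reduce
  I11: { [T → a / .] }  — reduce
  I12: { [D → f T f .] }  — reduce
  I13: { [D → . f T f], [D → .], [T → . / D T], [T → . D], [T → . a /], [T → / D . T] }  — shift, reduce
  I14: { [T → / D T .] }  — reduce
  I15: { [X → a f .] }  — reduce
  I16: { [X → D D .] }  — reduce

I6 contains complete items [T → D .], [X → f D .] — reduce-reduce conflict.

Answer: Yes — I6: [T → D .] vs [X → f D .]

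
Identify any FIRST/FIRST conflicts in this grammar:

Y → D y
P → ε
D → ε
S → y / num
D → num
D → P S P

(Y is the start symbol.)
No FIRST/FIRST conflicts.

A FIRST/FIRST conflict occurs when two productions N → α and N → β for the same non-terminal have FIRST(α) ∩ FIRST(β) ≠ ∅ (with ε ∈ FIRST of a nullable right-hand side, so two nullable alternatives also conflict).

FIRST sets of the non-terminals at (or reachable through a nullable prefix from) the front of some alternative:
  FIRST(P) = { ε }
  FIRST(S) = { 'y' }

Productions for D:
  D → ε: FIRST = { ε }
  D → num: FIRST = { 'num' }
  D → P S P: FIRST = { 'y' }
Y, P, S have only one production, so no FIRST/FIRST conflict is possible there.

All alternatives of each non-terminal have pairwise disjoint FIRST sets.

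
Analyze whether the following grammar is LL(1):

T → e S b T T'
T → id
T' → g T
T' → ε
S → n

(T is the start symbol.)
No. Predict set conflict for T': { 'g' }

A grammar is LL(1) if for each non-terminal N with multiple productions, the predict sets of those productions are pairwise disjoint, where PREDICT(N → α) = (FIRST(α) \ {ε}) ∪ (FOLLOW(N) if α ⇒* ε).

Relevant sets:
  FOLLOW(T') = { $, 'g' }

For T:
  PREDICT(T → e S b T T') = { 'e' }
  PREDICT(T → id) = { 'id' }
For T':
  PREDICT(T' → g T) = { 'g' }
  PREDICT(T' → ε) = { $, 'g' }
S has a single production, so nothing to check there.

Conflict found: Predict set conflict for T': { 'g' }
The grammar is NOT LL(1).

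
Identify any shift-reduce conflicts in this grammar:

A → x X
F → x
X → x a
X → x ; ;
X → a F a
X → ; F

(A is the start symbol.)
A shift-reduce conflict occurs when an LR(0) state has both:
  - a complete (reduce) item [A → α .] (dot at the end), and
  - a shift item [B → β . c γ] (dot before a terminal).

Augment with A' → A and build the canonical LR(0) collection (I0 = CLOSURE({[A' → . A]}), then GOTO on every symbol after a dot until no new states appear). It has 14 states:
  I0: { [A → . x X], [A' → . A] }  — shift
  I1: { [A' → A .] }  — accept
  I2: { [A → x . X], [X → . ; F], [X → . a F a], [X → . x ; ;], [X → . x a] }  — shift
  I3: { [F → . x], [X → ; . F] }  — shift
  I4: { [A → x X .] }  — reduce
  I5: { [F → . x], [X → a . F a] }  — shift
  I6: { [X → x . ; ;], [X → x . a] }  — shift
  I7: { [X → x ; . ;] }  — shift
  I8: { [X → x a .] }  — reduce
  I9: { [X → x ; ; .] }  — reduce
  I10: { [X → a F . a] }  — shift
  I11: { [F → x .] }  — reduce
  I12: { [X → a F a .] }  — reduce
  I13: { [X → ; F .] }  — reduce

No state contains both a complete item and a shift item.

Answer: No shift-reduce conflicts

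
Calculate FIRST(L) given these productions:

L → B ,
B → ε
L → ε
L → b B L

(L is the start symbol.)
{ ',', 'b', ε }

FIRST sets of the other non-terminals involved (by the same procedure, iterated to a fixed point):
  FIRST(B) = { ε }

From L → B ,:
  - B is a non-terminal: add FIRST(B) \ {ε} = { }
    B is nullable, so continue to the next symbol
  - ',' is a terminal: add ',' and stop
From L → ε:
  - ε-production, so ε ∈ FIRST(L)
From L → b B L:
  - b is a terminal: add 'b' and stop

Collecting: FIRST(L) = { ',', 'b', ε }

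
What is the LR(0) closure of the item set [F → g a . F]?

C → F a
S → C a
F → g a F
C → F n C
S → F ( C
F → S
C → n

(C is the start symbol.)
To compute CLOSURE, for each item [A → α.Bβ] where B is a non-terminal, add [B → .γ] for all productions B → γ; repeat for the newly added items until nothing changes.

Start with: [F → g a . F]
  [F → g a . F] has the dot before F: add [F → . g a F], [F → . S]
  [F → . S] has the dot before S: add [S → . C a], [S → . F ( C]
  [S → . C a] has the dot before C: add [C → . F a], [C → . F n C], [C → . n]
No further items can be added.

CLOSURE = { [C → . F a], [C → . F n C], [C → . n], [F → . S], [F → . g a F], [F → g a . F], [S → . C a], [S → . F ( C] }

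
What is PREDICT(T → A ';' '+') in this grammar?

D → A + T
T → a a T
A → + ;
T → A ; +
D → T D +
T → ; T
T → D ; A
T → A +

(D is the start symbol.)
PREDICT(T → A ';' '+') = (FIRST(RHS) \ {ε}) ∪ (FOLLOW(T) if ε ∈ FIRST(RHS), i.e. RHS ⇒* ε)
FIRST(A) = { '+' }
FIRST(A ';' '+') = { '+' }
ε ∉ FIRST(A ';' '+'), so FOLLOW(T) is not added.
PREDICT(T → A ';' '+') = { '+' }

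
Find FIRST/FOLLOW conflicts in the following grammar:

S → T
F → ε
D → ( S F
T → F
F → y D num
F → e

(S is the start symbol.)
Nullable non-terminals: F, S, T.

F: nullable alternative(s) F → ε; FOLLOW(F) = { $, 'e', 'num', 'y' }
  F → ε: FIRST \ {ε} = { } — this is the only nullable alternative, skip
  F → y D num: FIRST \ {ε} = { 'y' } — overlaps FOLLOW(F) on { 'y' }: CONFLICT
  F → e: FIRST \ {ε} = { 'e' } — overlaps FOLLOW(F) on { 'e' }: CONFLICT
S has a nullable alternative but only one production, so nothing to check.
T has a nullable alternative but only one production, so nothing to check.

D has no nullable alternative, so no FIRST/FOLLOW check is needed there.

So the grammar has 2 FIRST/FOLLOW conflicts (marked CONFLICT above).

Answer: Yes. F → y D num with FOLLOW(F) on { 'y' }; F → e with FOLLOW(F) on { 'e' }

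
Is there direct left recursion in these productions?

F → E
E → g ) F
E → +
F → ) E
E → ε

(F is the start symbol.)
F → E: starts with E
E → g ) F: starts with g
E → +: starts with '+'
F → ) E: starts with ')'
E → ε: starts with ε

No direct left recursion found.

Answer: No direct left recursion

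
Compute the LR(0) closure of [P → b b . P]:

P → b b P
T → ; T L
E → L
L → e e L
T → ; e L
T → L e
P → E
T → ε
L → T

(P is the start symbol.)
{ [E → . L], [L → . T], [L → . e e L], [P → . E], [P → . b b P], [P → b b . P], [T → . ; T L], [T → . ; e L], [T → . L e], [T → .] }

To compute CLOSURE, for each item [A → α.Bβ] where B is a non-terminal, add [B → .γ] for all productions B → γ; repeat for the newly added items until nothing changes.

Start with: [P → b b . P]
  [P → b b . P] has the dot before P: add [P → . b b P], [P → . E]
  [P → . E] has the dot before E: add [E → . L]
  [E → . L] has the dot before L: add [L → . e e L], [L → . T]
  [L → . T] has the dot before T: add [T → . ; T L], [T → . ; e L], [T → . L e], [T → .]
No further items can be added.

CLOSURE = { [E → . L], [L → . T], [L → . e e L], [P → . E], [P → . b b P], [P → b b . P], [T → . ; T L], [T → . ; e L], [T → . L e], [T → .] }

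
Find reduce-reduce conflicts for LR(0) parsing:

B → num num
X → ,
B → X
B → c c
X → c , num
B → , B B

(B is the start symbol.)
No reduce-reduce conflicts

A reduce-reduce conflict occurs when an LR(0) state has two complete items [A → α .] and [B → β .] — both call for a reduction, and with no lookahead the parser cannot choose between them.

Augment with B' → B and build the canonical LR(0) collection (I0 = CLOSURE({[B' → . B]}), then GOTO on every symbol after a dot until no new states appear). It has 12 states:
  I0: { [B → . , B B], [B → . X], [B → . c c], [B → . num num], [B' → . B], [X → . ,], [X → . c , num] }  — shift
  I1: { [B → , . B B], [B → . , B B], [B → . X], [B → . c c], [B → . num num], [X → , .], [X → . ,], [X → . c , num] }  — shift, reduce
  I2: { [B' → B .] }  — accept
  I3: { [B → X .] }  — reduce
  I4: { [B → c . c], [X → c . , num] }  — shift
  I5: { [B → num . num] }  — shift
  I6: { [B → num num .] }  — reduce
  I7: { [X → c , . num] }  — shift
  I8: { [B → c c .] }  — reduce
  I9: { [X → c , num .] }  — reduce
  I10: { [B → , B . B], [B → . , B B], [B → . X], [B → . c c], [B → . num num], [X → . ,], [X → . c , num] }  — shift
  I11: { [B → , B B .] }  — reduce

No state contains more than one complete item.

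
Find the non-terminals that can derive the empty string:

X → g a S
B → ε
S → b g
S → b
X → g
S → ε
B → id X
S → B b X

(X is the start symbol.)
ε-productions: B → ε, S → ε
So B, S are immediately nullable.
No further non-terminal can be added: every production for the remaining non-terminals contains a terminal or a non-nullable non-terminal.
Nullable = { 'B', 'S' }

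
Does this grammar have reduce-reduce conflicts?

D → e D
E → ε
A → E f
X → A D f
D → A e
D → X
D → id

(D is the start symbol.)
A reduce-reduce conflict occurs when an LR(0) state has two complete items [A → α .] and [B → β .] — both call for a reduction, and with no lookahead the parser cannot choose between them.

Augment with D' → D and build the canonical LR(0) collection (I0 = CLOSURE({[D' → . D]}), then GOTO on every symbol after a dot until no new states appear). It has 12 states:
  I0: { [A → . E f], [D → . A e], [D → . X], [D → . e D], [D → . id], [D' → . D], [E → .], [X → . A D f] }  — shift, reduce
  I1: { [A → . E f], [D → . A e], [D → . X], [D → . e D], [D → . id], [D → A . e], [E → .], [X → . A D f], [X → A . D f] }  — shift, reduce
  I2: { [D' → D .] }  — accept
  I3: { [A → E . f] }  — shift
  I4: { [D → X .] }  — reduce
  I5: { [A → . E f], [D → . A e], [D → . X], [D → . e D], [D → . id], [D → e . D], [E → .], [X → . A D f] }  — shift, reduce
  I6: { [D → id .] }  — reduce
  I7: { [D → e D .] }  — reduce
  I8: { [A → E f .] }  — reduce
  I9: { [X → A D . f] }  — shift
  I10: { [A → . E f], [D → . A e], [D → . X], [D → . e D], [D → . id], [D → A e .], [D → e . D], [E → .], [X → . A D f] }  — shift, 2 reduces
  I11: { [X → A D f .] }  — reduce

I10 contains complete items [D → A e .], [E → .] — reduce-reduce conflict.

Answer: Yes — I10: [D → A e .] vs [E → .]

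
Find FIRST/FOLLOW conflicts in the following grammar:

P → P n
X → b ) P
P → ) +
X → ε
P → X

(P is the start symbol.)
A FIRST/FOLLOW conflict occurs when a non-terminal N has a nullable alternative N → β (β ⇒* ε) and another alternative N → α with FIRST(α) ∩ FOLLOW(N) ≠ ∅: on such a lookahead the parser cannot decide between expanding α and letting N vanish via β.

Nullable non-terminals: P, X.
FIRST sets used below: FIRST(P) = { ')', 'b', 'n', ε }, FIRST(X) = { 'b', ε }

P: nullable alternative(s) P → X; FOLLOW(P) = { $, 'n' }
  P → P n: FIRST \ {ε} = { ')', 'b', 'n' } — overlaps FOLLOW(P) on { 'n' }: CONFLICT
  P → ) +: FIRST \ {ε} = { ')' } — disjoint from FOLLOW(P)
  P → X: FIRST \ {ε} = { 'b' } — this is the only nullable alternative, skip

X: nullable alternative(s) X → ε; FOLLOW(X) = { $, 'n' }
  X → b ) P: FIRST \ {ε} = { 'b' } — disjoint from FOLLOW(X)
  X → ε: FIRST \ {ε} = { } — this is the only nullable alternative, skip

So the grammar has 1 FIRST/FOLLOW conflict (marked CONFLICT above).

Answer: Yes. P → P n with FOLLOW(P) on { 'n' }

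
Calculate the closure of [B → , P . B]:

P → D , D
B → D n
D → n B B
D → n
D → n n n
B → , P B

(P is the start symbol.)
{ [B → , P . B], [B → . , P B], [B → . D n], [D → . n B B], [D → . n n n], [D → . n] }

To compute CLOSURE, for each item [A → α.Bβ] where B is a non-terminal, add [B → .γ] for all productions B → γ; repeat for the newly added items until nothing changes.

Start with: [B → , P . B]
  [B → , P . B] has the dot before B: add [B → . D n], [B → . , P B]
  [B → . D n] has the dot before D: add [D → . n B B], [D → . n], [D → . n n n]
No further items can be added.

CLOSURE = { [B → , P . B], [B → . , P B], [B → . D n], [D → . n B B], [D → . n n n], [D → . n] }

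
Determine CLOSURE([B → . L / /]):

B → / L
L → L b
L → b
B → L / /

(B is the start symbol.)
{ [B → . L / /], [L → . L b], [L → . b] }

Start with: [B → . L / /]
  [B → . L / /] has the dot before L: add [L → . L b], [L → . b]
No further items can be added.

CLOSURE = { [B → . L / /], [L → . L b], [L → . b] }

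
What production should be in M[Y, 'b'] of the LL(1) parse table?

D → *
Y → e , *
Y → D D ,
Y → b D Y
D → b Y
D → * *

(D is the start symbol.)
To find M[Y, 'b'], we find productions for Y where 'b' is in the predict set (PREDICT(N → α) = (FIRST(α) \ {ε}) ∪ (FOLLOW(N) if α ⇒* ε)).

Relevant sets:
  FIRST(D) = { '*', 'b' }

Y → e , *: PREDICT = { 'e' }
Y → D D ,: PREDICT = { '*', 'b' }
  'b' is in predict set, so this production goes in M[Y, 'b']
Y → b D Y: PREDICT = { 'b' }
  'b' is in predict set, so this production goes in M[Y, 'b']

M[Y, 'b'] = Y → D D ,, Y → b D Y  (a multiply-defined cell — the grammar is not LL(1))

Answer: Y → D D ,, Y → b D Y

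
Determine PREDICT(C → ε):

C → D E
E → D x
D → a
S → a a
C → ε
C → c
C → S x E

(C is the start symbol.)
PREDICT(C → ε) = (FIRST(RHS) \ {ε}) ∪ (FOLLOW(C) if ε ∈ FIRST(RHS), i.e. RHS ⇒* ε)
The right-hand side is ε (FIRST(ε) = { ε }), so the predict set is FOLLOW(C) = { $ }
PREDICT(C → ε) = { $ }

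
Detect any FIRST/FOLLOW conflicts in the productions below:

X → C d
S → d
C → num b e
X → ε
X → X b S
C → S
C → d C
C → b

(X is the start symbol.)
Yes. X → C d with FOLLOW(X) on { 'b' }; X → X b S with FOLLOW(X) on { 'b' }

Nullable non-terminals: X.
FIRST sets used below: FIRST(C) = { 'b', 'd', 'num' }, FIRST(X) = { 'b', 'd', 'num', ε }

X: nullable alternative(s) X → ε; FOLLOW(X) = { $, 'b' }
  X → C d: FIRST \ {ε} = { 'b', 'd', 'num' } — overlaps FOLLOW(X) on { 'b' }: CONFLICT
  X → ε: FIRST \ {ε} = { } — this is the only nullable alternative, skip
  X → X b S: FIRST \ {ε} = { 'b', 'd', 'num' } — overlaps FOLLOW(X) on { 'b' }: CONFLICT

C, S have no nullable alternative, so no FIRST/FOLLOW check is needed there.

So the grammar has 2 FIRST/FOLLOW conflicts (marked CONFLICT above).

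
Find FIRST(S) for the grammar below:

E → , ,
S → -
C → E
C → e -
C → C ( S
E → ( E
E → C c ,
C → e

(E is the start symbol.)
{ '-' }

To compute FIRST(S), examine every production with S on the left-hand side, reading each right-hand side left to right until a non-nullable symbol is reached.

From S → -:
  - '-' is a terminal: add '-' and stop

Collecting: FIRST(S) = { '-' }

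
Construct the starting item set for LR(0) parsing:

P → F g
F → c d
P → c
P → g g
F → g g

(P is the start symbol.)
{ [F → . c d], [F → . g g], [P → . F g], [P → . c], [P → . g g], [P' → . P] }

First, augment the grammar with P' → P
I₀ = CLOSURE({ [P' → . P] }):
  [P' → . P] has the dot before P: add [P → . F g], [P → . c], [P → . g g]
  [P → . F g] has the dot before F: add [F → . c d], [F → . g g]
No further items can be added.

I₀ = { [F → . c d], [F → . g g], [P → . F g], [P → . c], [P → . g g], [P' → . P] }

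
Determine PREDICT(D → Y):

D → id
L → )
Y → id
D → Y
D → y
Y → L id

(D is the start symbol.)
PREDICT(D → Y) = (FIRST(RHS) \ {ε}) ∪ (FOLLOW(D) if ε ∈ FIRST(RHS), i.e. RHS ⇒* ε)
FIRST(Y) = { ')', 'id' }
FIRST(Y) = { ')', 'id' }
ε ∉ FIRST(Y), so FOLLOW(D) is not added.
PREDICT(D → Y) = { ')', 'id' }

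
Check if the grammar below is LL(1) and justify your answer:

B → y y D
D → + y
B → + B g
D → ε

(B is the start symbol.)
Yes, the grammar is LL(1).

Relevant sets:
  FOLLOW(D) = { $, 'g' }

For B:
  PREDICT(B → y y D) = { 'y' }
  PREDICT(B → '+' B g) = { '+' }
For D:
  PREDICT(D → '+' y) = { '+' }
  PREDICT(D → ε) = { $, 'g' }

All predict sets are disjoint. The grammar IS LL(1).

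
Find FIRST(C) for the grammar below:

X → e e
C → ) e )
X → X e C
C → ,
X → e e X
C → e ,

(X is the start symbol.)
To compute FIRST(C), examine every production with C on the left-hand side, reading each right-hand side left to right until a non-nullable symbol is reached.

From C → ) e ):
  - ')' is a terminal: add ')' and stop
From C → ,:
  - ',' is a terminal: add ',' and stop
From C → e ,:
  - e is a terminal: add 'e' and stop

Collecting: FIRST(C) = { ')', ',', 'e' }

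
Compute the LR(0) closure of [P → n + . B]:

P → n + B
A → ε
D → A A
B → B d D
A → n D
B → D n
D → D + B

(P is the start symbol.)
To compute CLOSURE, for each item [A → α.Bβ] where B is a non-terminal, add [B → .γ] for all productions B → γ; repeat for the newly added items until nothing changes.

Start with: [P → n + . B]
  [P → n + . B] has the dot before B: add [B → . B d D], [B → . D n]
  [B → . D n] has the dot before D: add [D → . A A], [D → . D + B]
  [D → . A A] has the dot before A: add [A → .], [A → . n D]
No further items can be added.

CLOSURE = { [A → . n D], [A → .], [B → . B d D], [B → . D n], [D → . A A], [D → . D + B], [P → n + . B] }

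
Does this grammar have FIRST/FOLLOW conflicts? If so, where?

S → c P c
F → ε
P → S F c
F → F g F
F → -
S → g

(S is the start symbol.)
Yes. F → F g F with FOLLOW(F) on { 'g' }

A FIRST/FOLLOW conflict occurs when a non-terminal N has a nullable alternative N → β (β ⇒* ε) and another alternative N → α with FIRST(α) ∩ FOLLOW(N) ≠ ∅: on such a lookahead the parser cannot decide between expanding α and letting N vanish via β.

Nullable non-terminals: F.
FIRST sets used below: FIRST(F) = { '-', 'g', ε }

F: nullable alternative(s) F → ε; FOLLOW(F) = { 'c', 'g' }
  F → ε: FIRST \ {ε} = { } — this is the only nullable alternative, skip
  F → F g F: FIRST \ {ε} = { '-', 'g' } — overlaps FOLLOW(F) on { 'g' }: CONFLICT
  F → -: FIRST \ {ε} = { '-' } — disjoint from FOLLOW(F)

P, S have no nullable alternative, so no FIRST/FOLLOW check is needed there.

So the grammar has 1 FIRST/FOLLOW conflict (marked CONFLICT above).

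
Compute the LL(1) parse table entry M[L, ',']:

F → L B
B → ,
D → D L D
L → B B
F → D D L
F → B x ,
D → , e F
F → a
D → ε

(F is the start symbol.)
L → B B

To find M[L, ','], we find productions for L where ',' is in the predict set (PREDICT(N → α) = (FIRST(α) \ {ε}) ∪ (FOLLOW(N) if α ⇒* ε)).

Relevant sets:
  FIRST(B) = { ',' }

L → B B: PREDICT = { ',' }
  ',' is in predict set, so this production goes in M[L, ',']

M[L, ','] = L → B B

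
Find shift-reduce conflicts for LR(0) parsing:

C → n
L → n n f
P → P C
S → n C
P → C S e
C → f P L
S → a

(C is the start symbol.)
A shift-reduce conflict occurs when an LR(0) state has both:
  - a complete (reduce) item [A → α .] (dot at the end), and
  - a shift item [B → β . c γ] (dot before a terminal).

Augment with C' → C and build the canonical LR(0) collection (I0 = CLOSURE({[C' → . C]}), then GOTO on every symbol after a dot until no new states appear). It has 16 states:
  I0: { [C → . f P L], [C → . n], [C' → . C] }  — shift
  I1: { [C' → C .] }  — accept
  I2: { [C → . f P L], [C → . n], [C → f . P L], [P → . C S e], [P → . P C] }  — shift
  I3: { [C → n .] }  — reduce
  I4: { [P → C . S e], [S → . a], [S → . n C] }  — shift
  I5: { [C → . f P L], [C → . n], [C → f P . L], [L → . n n f], [P → P . C] }  — shift
  I6: { [P → P C .] }  — reduce
  I7: { [C → f P L .] }  — reduce
  I8: { [C → n .], [L → n . n f] }  — shift, reduce
  I9: { [L → n n . f] }  — shift
  I10: { [L → n n f .] }  — reduce
  I11: { [P → C S . e] }  — shift
  I12: { [S → a .] }  — reduce
  I13: { [C → . f P L], [C → . n], [S → n . C] }  — shift
  I14: { [S → n C .] }  — reduce
  I15: { [P → C S e .] }  — reduce

I8 contains reduce item [C → n .] and shift item [L → n . n f] — shift-reduce conflict.

Answer: Yes — I8: [C → n .] vs [L → n . n f]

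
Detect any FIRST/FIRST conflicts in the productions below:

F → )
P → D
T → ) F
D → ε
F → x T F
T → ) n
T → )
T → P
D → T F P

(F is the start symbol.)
Yes. T → ')' F / T → ')' n on { ')' }; T → ')' F / T → ')' on { ')' }; T → ')' F / T → P on { ')' }; T → ')' n / T → ')' on { ')' }; T → ')' n / T → P on { ')' }; T → ')' / T → P on { ')' }

FIRST sets of the non-terminals at (or reachable through a nullable prefix from) the front of some alternative:
  FIRST(P) = { ')', 'x', ε }
  FIRST(T) = { ')', 'x', ε }
  FIRST(F) = { ')', 'x' }

Productions for F:
  F → ): FIRST = { ')' }
  F → x T F: FIRST = { 'x' }
Productions for T:
  T → ) F: FIRST = { ')' }
  T → ) n: FIRST = { ')' }
  T → ): FIRST = { ')' }
  T → P: FIRST = { ')', 'x', ε }
Productions for D:
  D → ε: FIRST = { ε }
  D → T F P: FIRST = { ')', 'x' }
P has only one production, so no FIRST/FIRST conflict is possible there.

Conflict for T: T → ) F and T → ) n
  Overlap: { ')' }
Conflict for T: T → ) F and T → )
  Overlap: { ')' }
Conflict for T: T → ) F and T → P
  Overlap: { ')' }
Conflict for T: T → ) n and T → )
  Overlap: { ')' }
Conflict for T: T → ) n and T → P
  Overlap: { ')' }
Conflict for T: T → ) and T → P
  Overlap: { ')' }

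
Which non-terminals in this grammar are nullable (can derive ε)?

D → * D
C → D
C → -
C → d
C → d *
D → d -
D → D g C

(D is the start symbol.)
A non-terminal is nullable if it can derive ε (the empty string): either it has an ε-production, or it has a production whose right-hand side consists entirely of nullable non-terminals.

There are no ε-productions, so no non-terminal can derive ε.
No non-terminals are nullable.

Answer: None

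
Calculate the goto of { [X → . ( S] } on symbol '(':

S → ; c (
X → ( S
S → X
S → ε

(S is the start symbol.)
{ [S → . ; c (], [S → . X], [S → .], [X → ( . S], [X → . ( S] }

GOTO(I, '(') = CLOSURE({ [A → αX.β] : [A → α.Xβ] ∈ I, X = '(' })

Items with dot before '(', with the dot advanced:
  [X → . ( S] → [X → ( . S]
Closure of the advanced items:
  [X → ( . S] has the dot before S: add [S → . ; c (], [S → . X], [S → .]
  [S → . X] has the dot before X: add [X → . ( S]

GOTO = { [S → . ; c (], [S → . X], [S → .], [X → ( . S], [X → . ( S] }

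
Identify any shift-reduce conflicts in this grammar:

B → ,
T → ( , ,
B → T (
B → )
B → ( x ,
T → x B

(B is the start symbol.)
No shift-reduce conflicts

A shift-reduce conflict occurs when an LR(0) state has both:
  - a complete (reduce) item [A → α .] (dot at the end), and
  - a shift item [B → β . c γ] (dot before a terminal).

Augment with B' → B and build the canonical LR(0) collection (I0 = CLOSURE({[B' → . B]}), then GOTO on every symbol after a dot until no new states appear). It has 13 states:
  I0: { [B → . ( x ,], [B → . )], [B → . ,], [B → . T (], [B' → . B], [T → . ( , ,], [T → . x B] }  — shift
  I1: { [B → ( . x ,], [T → ( . , ,] }  — shift
  I2: { [B → ) .] }  — reduce
  I3: { [B → , .] }  — reduce
  I4: { [B' → B .] }  — accept
  I5: { [B → T . (] }  — shift
  I6: { [B → . ( x ,], [B → . )], [B → . ,], [B → . T (], [T → . ( , ,], [T → . x B], [T → x . B] }  — shift
  I7: { [T → x B .] }  — reduce
  I8: { [B → T ( .] }  — reduce
  I9: { [T → ( , . ,] }  — shift
  I10: { [B → ( x . ,] }  — shift
  I11: { [B → ( x , .] }  — reduce
  I12: { [T → ( , , .] }  — reduce

No state contains both a complete item and a shift item.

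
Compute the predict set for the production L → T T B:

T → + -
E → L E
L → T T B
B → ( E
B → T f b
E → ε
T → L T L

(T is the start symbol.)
{ '+' }

PREDICT(L → T T B) = (FIRST(RHS) \ {ε}) ∪ (FOLLOW(L) if ε ∈ FIRST(RHS), i.e. RHS ⇒* ε)
FIRST(T) = { '+' }
FIRST(T T B) = { '+' }
ε ∉ FIRST(T T B), so FOLLOW(L) is not added.
PREDICT(L → T T B) = { '+' }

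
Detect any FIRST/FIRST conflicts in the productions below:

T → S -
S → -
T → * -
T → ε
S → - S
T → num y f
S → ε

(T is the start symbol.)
A FIRST/FIRST conflict occurs when two productions N → α and N → β for the same non-terminal have FIRST(α) ∩ FIRST(β) ≠ ∅ (with ε ∈ FIRST of a nullable right-hand side, so two nullable alternatives also conflict).

FIRST sets of the non-terminals at (or reachable through a nullable prefix from) the front of some alternative:
  FIRST(S) = { '-', ε }

Productions for T:
  T → S -: FIRST = { '-' }
  T → * -: FIRST = { '*' }
  T → ε: FIRST = { ε }
  T → num y f: FIRST = { 'num' }
Productions for S:
  S → -: FIRST = { '-' }
  S → - S: FIRST = { '-' }
  S → ε: FIRST = { ε }

Conflict for S: S → - and S → - S
  Overlap: { '-' }

Answer: Yes. S → '-' / S → '-' S on { '-' }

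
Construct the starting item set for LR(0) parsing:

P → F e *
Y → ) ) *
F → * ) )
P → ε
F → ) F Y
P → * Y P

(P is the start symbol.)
{ [F → . ) F Y], [F → . * ) )], [P → . * Y P], [P → . F e *], [P → .], [P' → . P] }

First, augment the grammar with P' → P
I₀ = CLOSURE({ [P' → . P] }):
  [P' → . P] has the dot before P: add [P → . F e *], [P → .], [P → . * Y P]
  [P → . F e *] has the dot before F: add [F → . * ) )], [F → . ) F Y]
No further items can be added.

I₀ = { [F → . ) F Y], [F → . * ) )], [P → . * Y P], [P → . F e *], [P → .], [P' → . P] }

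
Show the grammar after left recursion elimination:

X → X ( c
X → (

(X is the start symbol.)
X is directly left-recursive. The standard transformation for
  A → A α₁ | ... | A α_m | β₁ | ... | β_n
is
  A  → β₁ A' | ... | β_n A'
  A' → α₁ A' | ... | α_m A' | ε

X → ( becomes X → ( X'
X → X ( c becomes X' → ( c X'
Add X' → ε

Resulting grammar:
X → ( X'
X' → ( c X'
X' → ε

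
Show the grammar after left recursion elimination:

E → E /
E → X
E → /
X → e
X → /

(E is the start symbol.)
E → X E'
E → / E'
E' → / E'
E' → ε
X → e
X → /

E is directly left-recursive. The standard transformation for
  A → A α₁ | ... | A α_m | β₁ | ... | β_n
is
  A  → β₁ A' | ... | β_n A'
  A' → α₁ A' | ... | α_m A' | ε

E → X becomes E → X E'
E → / becomes E → / E'
E → E / becomes E' → / E'
Add E' → ε

Productions for other non-terminals are unchanged:
  X → e
  X → /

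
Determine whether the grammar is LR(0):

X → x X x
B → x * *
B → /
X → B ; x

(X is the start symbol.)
Yes, the grammar is LR(0)

A grammar is LR(0) if no state in the canonical LR(0) collection has:
  - both a shift item (dot before a terminal) and a complete item (shift-reduce conflict), or
  - two or more complete items (reduce-reduce conflict; the accept item [X' → X .] counts as a complete item here).

Augment with X' → X and build the canonical LR(0) collection (I0 = CLOSURE({[X' → . X]}), then GOTO on every symbol after a dot until no new states appear). It has 11 states:
  I0: { [B → . /], [B → . x * *], [X → . B ; x], [X → . x X x], [X' → . X] }  — shift
  I1: { [B → / .] }  — reduce
  I2: { [X → B . ; x] }  — shift
  I3: { [X' → X .] }  — accept
  I4: { [B → . /], [B → . x * *], [B → x . * *], [X → . B ; x], [X → . x X x], [X → x . X x] }  — shift
  I5: { [B → x * . *] }  — shift
  I6: { [X → x X . x] }  — shift
  I7: { [X → x X x .] }  — reduce
  I8: { [B → x * * .] }  — reduce
  I9: { [X → B ; . x] }  — shift
  I10: { [X → B ; x .] }  — reduce

Every state is either a pure shift/goto state or contains exactly one complete item and nothing to shift — no conflicts. The grammar is LR(0).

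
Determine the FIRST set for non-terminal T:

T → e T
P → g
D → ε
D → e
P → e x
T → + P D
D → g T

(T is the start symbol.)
From T → e T:
  - e is a terminal: add 'e' and stop
From T → + P D:
  - '+' is a terminal: add '+' and stop

Collecting: FIRST(T) = { '+', 'e' }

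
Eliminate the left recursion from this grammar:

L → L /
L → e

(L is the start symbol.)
L is directly left-recursive. The standard transformation for
  A → A α₁ | ... | A α_m | β₁ | ... | β_n
is
  A  → β₁ A' | ... | β_n A'
  A' → α₁ A' | ... | α_m A' | ε

L → e becomes L → e L'
L → L / becomes L' → / L'
Add L' → ε

Resulting grammar:
L → e L'
L' → / L'
L' → ε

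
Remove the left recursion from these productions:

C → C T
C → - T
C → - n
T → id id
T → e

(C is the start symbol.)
C is directly left-recursive. The standard transformation for
  A → A α₁ | ... | A α_m | β₁ | ... | β_n
is
  A  → β₁ A' | ... | β_n A'
  A' → α₁ A' | ... | α_m A' | ε

C → - T becomes C → - T C'
C → - n becomes C → - n C'
C → C T becomes C' → T C'
Add C' → ε

Productions for other non-terminals are unchanged:
  T → id id
  T → e

Resulting grammar:
C → - T C'
C → - n C'
C' → T C'
C' → ε
T → id id
T → e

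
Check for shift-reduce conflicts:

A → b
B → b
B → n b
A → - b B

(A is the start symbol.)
No shift-reduce conflicts

A shift-reduce conflict occurs when an LR(0) state has both:
  - a complete (reduce) item [A → α .] (dot at the end), and
  - a shift item [B → β . c γ] (dot before a terminal).

Augment with A' → A and build the canonical LR(0) collection (I0 = CLOSURE({[A' → . A]}), then GOTO on every symbol after a dot until no new states appear). It has 9 states:
  I0: { [A → . - b B], [A → . b], [A' → . A] }  — shift
  I1: { [A → - . b B] }  — shift
  I2: { [A' → A .] }  — accept
  I3: { [A → b .] }  — reduce
  I4: { [A → - b . B], [B → . b], [B → . n b] }  — shift
  I5: { [A → - b B .] }  — reduce
  I6: { [B → b .] }  — reduce
  I7: { [B → n . b] }  — shift
  I8: { [B → n b .] }  — reduce

No state contains both a complete item and a shift item.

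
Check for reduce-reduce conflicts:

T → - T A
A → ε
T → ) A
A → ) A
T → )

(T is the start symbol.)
Yes — I1: [A → .] vs [T → ) .]

A reduce-reduce conflict occurs when an LR(0) state has two complete items [A → α .] and [B → β .] — both call for a reduction, and with no lookahead the parser cannot choose between them.

Augment with T' → T and build the canonical LR(0) collection (I0 = CLOSURE({[T' → . T]}), then GOTO on every symbol after a dot until no new states appear). It has 9 states:
  I0: { [T → . ) A], [T → . )], [T → . - T A], [T' → . T] }  — shift
  I1: { [A → . ) A], [A → .], [T → ) . A], [T → ) .] }  — shift, 2 reduces
  I2: { [T → - . T A], [T → . ) A], [T → . )], [T → . - T A] }  — shift
  I3: { [T' → T .] }  — accept
  I4: { [A → . ) A], [A → .], [T → - T . A] }  — shift, reduce
  I5: { [A → ) . A], [A → . ) A], [A → .] }  — shift, reduce
  I6: { [T → - T A .] }  — reduce
  I7: { [A → ) A .] }  — reduce
  I8: { [T → ) A .] }  — reduce

I1 contains complete items [A → .], [T → ) .] — reduce-reduce conflict.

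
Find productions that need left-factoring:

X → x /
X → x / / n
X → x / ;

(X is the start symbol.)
Left-factoring is needed when two productions for the same non-terminal
share a common prefix on the right-hand side.

Productions for X:
  X → x /
  X → x / / n
  X → x / ;

Found common prefix 'x /' in productions for X

Answer: Yes, X has productions with common prefix 'x /'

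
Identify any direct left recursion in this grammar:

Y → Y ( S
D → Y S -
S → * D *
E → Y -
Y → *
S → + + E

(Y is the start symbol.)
Yes, Y is left-recursive

Y → Y ( S: LEFT RECURSIVE (starts with Y)
D → Y S -: starts with Y
S → * D *: starts with '*'
E → Y -: starts with Y
Y → *: starts with '*'
S → + + E: starts with '+'

The grammar has direct left recursion on: Y.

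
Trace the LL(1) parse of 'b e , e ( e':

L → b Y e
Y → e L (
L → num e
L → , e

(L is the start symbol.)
Stack is shown with the top on the left.

Stack      Input          Action
--------------------------------
L $        b e , e ( e $  output L → b Y e
b Y e $    b e , e ( e $  match 'b'
Y e $      e , e ( e $    output Y → e L (
e L ( e $  e , e ( e $    match 'e'
L ( e $    , e ( e $      output L → , e
, e ( e $  , e ( e $      match ','
e ( e $    e ( e $        match 'e'
( e $      ( e $          match '('
e $        e $            match 'e'
$          $              accept

The string is accepted.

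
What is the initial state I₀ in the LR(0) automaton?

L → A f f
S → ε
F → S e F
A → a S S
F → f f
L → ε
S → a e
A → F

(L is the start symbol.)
{ [A → . F], [A → . a S S], [F → . S e F], [F → . f f], [L → . A f f], [L → .], [L' → . L], [S → . a e], [S → .] }

First, augment the grammar with L' → L
I₀ = CLOSURE({ [L' → . L] }):
  [L' → . L] has the dot before L: add [L → . A f f], [L → .]
  [L → . A f f] has the dot before A: add [A → . a S S], [A → . F]
  [A → . F] has the dot before F: add [F → . S e F], [F → . f f]
  [F → . S e F] has the dot before S: add [S → .], [S → . a e]
No further items can be added.

I₀ = { [A → . F], [A → . a S S], [F → . S e F], [F → . f f], [L → . A f f], [L → .], [L' → . L], [S → . a e], [S → .] }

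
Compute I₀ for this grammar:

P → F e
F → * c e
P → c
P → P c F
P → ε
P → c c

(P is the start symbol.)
{ [F → . * c e], [P → . F e], [P → . P c F], [P → . c c], [P → . c], [P → .], [P' → . P] }

First, augment the grammar with P' → P
I₀ = CLOSURE({ [P' → . P] }):
  [P' → . P] has the dot before P: add [P → . F e], [P → . c], [P → . P c F], [P → .], [P → . c c]
  [P → . F e] has the dot before F: add [F → . * c e]
No further items can be added.

I₀ = { [F → . * c e], [P → . F e], [P → . P c F], [P → . c c], [P → . c], [P → .], [P' → . P] }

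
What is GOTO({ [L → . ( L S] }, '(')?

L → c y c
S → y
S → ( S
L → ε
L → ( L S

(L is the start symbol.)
GOTO(I, '(') = CLOSURE({ [A → αX.β] : [A → α.Xβ] ∈ I, X = '(' })

Items with dot before '(', with the dot advanced:
  [L → . ( L S] → [L → ( . L S]
Closure of the advanced items:
  [L → ( . L S] has the dot before L: add [L → . c y c], [L → .], [L → . ( L S]

GOTO = { [L → ( . L S], [L → . ( L S], [L → . c y c], [L → .] }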